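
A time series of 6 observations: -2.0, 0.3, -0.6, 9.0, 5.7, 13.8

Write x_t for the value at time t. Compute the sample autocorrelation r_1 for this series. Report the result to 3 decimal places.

Mean x̄ = (-2.0 + 0.3 − 0.6 + 9.0 + 5.7 + 13.8)/6 = 4.3667
Σ(x_t−x̄)(x_{t+1}−x̄) = (25.8911) + (20.1978) + (-23.0122) + (6.1778) + (12.5778) = 41.8322
Denominator Σ(x_t−x̄)² = 193.9733
r_1 = 41.8322 / 193.9733 = 0.216

0.216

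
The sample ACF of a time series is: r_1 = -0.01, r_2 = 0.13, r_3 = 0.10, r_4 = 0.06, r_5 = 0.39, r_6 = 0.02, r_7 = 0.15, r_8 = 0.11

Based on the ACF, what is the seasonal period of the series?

The largest autocorrelation is r_5 = 0.39; the remaining lags stay at or below 0.15.
The dominant spike at lag 5 indicates a seasonal period of 5.

5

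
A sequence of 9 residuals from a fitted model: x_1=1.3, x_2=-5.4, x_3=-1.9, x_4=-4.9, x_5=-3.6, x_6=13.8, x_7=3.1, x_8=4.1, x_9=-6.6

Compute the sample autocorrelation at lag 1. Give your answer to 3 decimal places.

Mean x̄ = (1.3 − 5.4 − 1.9 − 4.9 − 3.6 + 13.8 + 3.1 + 4.1 − 6.6)/9 = -0.0111
Numerator Σ_{t=1}^{8}(x_t−x̄)(x_{t+1}−x̄) = 8.9977
Denominator Σ(x_t−x̄)² = 331.8489
r_1 = 8.9977 / 331.8489 = 0.027

0.027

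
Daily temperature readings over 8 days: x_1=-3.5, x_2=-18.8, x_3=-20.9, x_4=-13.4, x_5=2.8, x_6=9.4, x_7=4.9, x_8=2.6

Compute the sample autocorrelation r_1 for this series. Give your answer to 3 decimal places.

0.638

Mean x̄ = (-3.5 − 18.8 − 20.9 − 13.4 + 2.8 + 9.4 + 4.9 + 2.6)/8 = -4.6125
Deviations from mean: 1.1125, -14.1875, -16.2875, -8.7875, 7.4125, 14.0125, 9.5125, 7.2125
Σ(x_t−x̄)(x_{t+1}−x̄) = (-15.7836) + (231.0789) + (143.1264) + (-65.1373) + (103.8677) + (133.2939) + (68.6089) = 599.0548
Denominator Σ(x_t−x̄)² = 938.8288
r_1 = 599.0548 / 938.8288 = 0.638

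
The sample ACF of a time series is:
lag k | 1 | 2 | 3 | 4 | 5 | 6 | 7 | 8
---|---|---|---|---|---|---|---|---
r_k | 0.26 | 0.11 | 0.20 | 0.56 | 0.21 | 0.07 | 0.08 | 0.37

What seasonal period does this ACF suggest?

4

The largest autocorrelation is r_4 = 0.56, with a weaker echo at lag 8 (0.37); the remaining lags stay at or below 0.26. The elevated value at lag 1 (0.26), dropping to 0.11 at lag 2, reflects decaying short-term dependence rather than seasonality.
The dominant spike at lag 4 indicates a seasonal period of 4.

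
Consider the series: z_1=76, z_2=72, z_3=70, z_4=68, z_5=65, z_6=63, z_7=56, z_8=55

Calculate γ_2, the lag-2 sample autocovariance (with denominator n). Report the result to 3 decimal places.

10.684

Mean z̄ = (76 + 72 + 70 + 68 + 65 + 63 + 56 + 55)/8 = 65.6250
Σ_{t=1}^{6}(z_t−z̄)(z_{t+2}−z̄) = 85.4688
γ_2 = 85.4688 / 8 = 10.684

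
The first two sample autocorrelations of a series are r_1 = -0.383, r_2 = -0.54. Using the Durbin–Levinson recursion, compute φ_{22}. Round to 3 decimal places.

φ_{22} = (r_2 − r_1²) / (1 − r_1²)
r_1² = (-0.383)² = 0.146689
Numerator = -0.54 − 0.1467 = -0.6867; denominator = 1 − 0.1467 = 0.8533
φ_{22} = -0.6867 / 0.8533 = -0.805

-0.805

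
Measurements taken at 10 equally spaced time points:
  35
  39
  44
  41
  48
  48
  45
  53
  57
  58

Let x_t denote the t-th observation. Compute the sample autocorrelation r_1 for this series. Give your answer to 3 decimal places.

0.560

Mean x̄ = (35 + 39 + 44 + 41 + 48 + 48 + 45 + 53 + 57 + 58)/10 = 46.8000
Numerator Σ_{t=1}^{9}(x_t−x̄)(x_{t+1}−x̄) = 288.7600
Denominator Σ(x_t−x̄)² = 515.6000
r_1 = 288.7600 / 515.6000 = 0.560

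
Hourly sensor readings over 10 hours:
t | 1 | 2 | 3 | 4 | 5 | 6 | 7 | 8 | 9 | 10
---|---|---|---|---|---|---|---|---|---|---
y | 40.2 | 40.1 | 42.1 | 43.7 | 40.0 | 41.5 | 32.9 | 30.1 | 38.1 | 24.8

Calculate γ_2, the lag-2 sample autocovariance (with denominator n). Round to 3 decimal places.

11.571

Mean ȳ = (40.2 + 40.1 + 42.1 + 43.7 + 40.0 + 41.5 + 32.9 + 30.1 + 38.1 + 24.8)/10 = 37.3500
Σ_{t=1}^{8}(y_t−ȳ)(y_{t+2}−ȳ) = 115.7100
γ_2 = 115.7100 / 10 = 11.571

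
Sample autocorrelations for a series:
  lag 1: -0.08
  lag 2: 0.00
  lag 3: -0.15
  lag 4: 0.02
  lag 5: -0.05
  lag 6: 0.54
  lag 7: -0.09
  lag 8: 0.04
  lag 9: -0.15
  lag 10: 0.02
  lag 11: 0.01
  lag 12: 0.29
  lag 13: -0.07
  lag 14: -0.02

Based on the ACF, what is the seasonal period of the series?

6

The largest autocorrelation is r_6 = 0.54, with a weaker echo at lag 12 (0.29); the remaining lags stay at or below 0.04.
The dominant spike at lag 6 indicates a seasonal period of 6.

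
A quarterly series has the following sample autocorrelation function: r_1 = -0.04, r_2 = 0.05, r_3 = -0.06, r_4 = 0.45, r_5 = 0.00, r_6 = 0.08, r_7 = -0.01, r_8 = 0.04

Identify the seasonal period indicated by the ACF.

4

The largest autocorrelation is r_4 = 0.45; the remaining lags stay at or below 0.08.
The dominant spike at lag 4 indicates a seasonal period of 4.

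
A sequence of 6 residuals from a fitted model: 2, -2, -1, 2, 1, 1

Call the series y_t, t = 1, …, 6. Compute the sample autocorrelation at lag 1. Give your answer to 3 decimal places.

-0.093

Mean ȳ = (2 − 2 − 1 + 2 + 1 + 1)/6 = 0.5000
Deviations from mean: 1.5000, -2.5000, -1.5000, 1.5000, 0.5000, 0.5000
Σ(y_t−ȳ)(y_{t+1}−ȳ) = (-3.7500) + (3.7500) + (-2.2500) + (0.7500) + (0.2500) = -1.2500
Denominator Σ(y_t−ȳ)² = 13.5000
r_1 = -1.2500 / 13.5000 = -0.093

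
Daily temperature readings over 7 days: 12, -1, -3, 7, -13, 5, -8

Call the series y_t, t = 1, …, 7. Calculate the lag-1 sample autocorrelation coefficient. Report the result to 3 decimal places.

Mean ȳ = (12 − 1 − 3 + 7 − 13 + 5 − 8)/7 = -0.1429
Σ(y_t−ȳ)(y_{t+1}−ȳ) = (-10.4082) + (2.4490) + (-20.4082) + (-91.8367) + (-66.1224) + (-40.4082) = -226.7347
Denominator Σ(y_t−ȳ)² = 460.8571
r_1 = -226.7347 / 460.8571 = -0.492

-0.492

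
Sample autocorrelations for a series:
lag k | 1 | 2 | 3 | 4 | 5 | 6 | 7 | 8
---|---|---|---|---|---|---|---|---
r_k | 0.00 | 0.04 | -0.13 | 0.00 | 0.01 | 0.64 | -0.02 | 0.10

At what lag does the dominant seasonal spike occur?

6

The largest autocorrelation is r_6 = 0.64; the remaining lags stay at or below 0.10.
The dominant spike at lag 6 indicates a seasonal period of 6.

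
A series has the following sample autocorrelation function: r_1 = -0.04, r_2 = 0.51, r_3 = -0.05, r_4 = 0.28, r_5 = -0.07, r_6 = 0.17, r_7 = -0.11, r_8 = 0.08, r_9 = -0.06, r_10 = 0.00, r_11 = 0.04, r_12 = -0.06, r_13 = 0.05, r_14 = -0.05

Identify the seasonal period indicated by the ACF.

The largest autocorrelation is r_2 = 0.51, with weaker echoes at lags 4 (0.28) and 6 (0.17); the remaining lags stay at or below 0.08.
The dominant spike at lag 2 indicates a seasonal period of 2.

2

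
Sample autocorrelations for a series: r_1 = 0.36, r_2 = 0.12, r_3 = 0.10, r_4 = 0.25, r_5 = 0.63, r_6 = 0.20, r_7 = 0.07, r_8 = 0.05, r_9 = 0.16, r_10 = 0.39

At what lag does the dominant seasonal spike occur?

5

The largest autocorrelation is r_5 = 0.63, with a weaker echo at lag 10 (0.39); the remaining lags stay at or below 0.36. The elevated value at lag 1 (0.36), dropping to 0.12 at lag 2, reflects decaying short-term dependence rather than seasonality.
The dominant spike at lag 5 indicates a seasonal period of 5.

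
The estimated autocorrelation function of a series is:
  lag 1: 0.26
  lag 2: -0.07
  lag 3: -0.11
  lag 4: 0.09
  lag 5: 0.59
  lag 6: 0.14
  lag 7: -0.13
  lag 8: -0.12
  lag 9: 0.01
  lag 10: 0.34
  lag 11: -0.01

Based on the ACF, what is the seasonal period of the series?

The largest autocorrelation is r_5 = 0.59, with a weaker echo at lag 10 (0.34); the remaining lags stay at or below 0.26.
The dominant spike at lag 5 indicates a seasonal period of 5.

5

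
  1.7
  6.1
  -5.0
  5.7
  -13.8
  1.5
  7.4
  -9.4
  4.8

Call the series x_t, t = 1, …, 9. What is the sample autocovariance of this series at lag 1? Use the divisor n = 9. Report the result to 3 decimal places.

Mean x̄ = (1.7 + 6.1 − 5.0 + 5.7 − 13.8 + 1.5 + 7.4 − 9.4 + 4.8)/9 = -0.1111
Σ_{t=1}^{8}(x_t−x̄)(x_{t+1}−x̄) = -252.4157
γ_1 = -252.4157 / 9 = -28.046

-28.046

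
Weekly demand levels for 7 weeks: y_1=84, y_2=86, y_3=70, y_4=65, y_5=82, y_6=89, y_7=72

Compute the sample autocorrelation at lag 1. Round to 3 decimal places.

Mean ȳ = (84 + 86 + 70 + 65 + 82 + 89 + 72)/7 = 78.2857
Deviations from mean: 5.7143, 7.7143, -8.2857, -13.2857, 3.7143, 10.7143, -6.2857
Σ(y_t−ȳ)(y_{t+1}−ȳ) = (44.0816) + (-63.9184) + (110.0816) + (-49.3469) + (39.7959) + (-67.3469) = 13.3469
Denominator Σ(y_t−ȳ)² = 505.4286
r_1 = 13.3469 / 505.4286 = 0.026

0.026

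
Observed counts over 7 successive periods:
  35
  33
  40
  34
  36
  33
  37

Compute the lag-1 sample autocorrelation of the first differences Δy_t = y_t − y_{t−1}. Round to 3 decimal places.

First differences Δy: -2, 7, -6, 2, -3, 4
Mean of differences = 0.3333
Numerator Σ(Δy_t−Δȳ)(Δy_{t+1}−Δȳ) = -86.1111
Denominator Σ(Δy_t−Δȳ)² = 117.3333
r_1(Δy) = -86.1111 / 117.3333 = -0.734

-0.734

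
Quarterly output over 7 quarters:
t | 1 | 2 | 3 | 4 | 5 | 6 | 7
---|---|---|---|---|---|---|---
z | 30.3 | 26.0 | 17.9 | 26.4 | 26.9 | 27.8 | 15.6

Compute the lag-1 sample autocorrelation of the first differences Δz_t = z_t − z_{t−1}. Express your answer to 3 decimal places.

First differences Δz: -4.3, -8.1, 8.5, 0.5, 0.9, -12.2
Mean of differences = -2.4500
Numerator Σ(Δz_t−Δz̄)(Δz_{t+1}−Δz̄) = -41.8925
Denominator Σ(Δz_t−Δz̄)² = 270.2350
r_1(Δz) = -41.8925 / 270.2350 = -0.155

-0.155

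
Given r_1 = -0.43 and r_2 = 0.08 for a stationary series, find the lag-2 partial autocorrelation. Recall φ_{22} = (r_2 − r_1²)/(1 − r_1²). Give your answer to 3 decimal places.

-0.129

φ_{22} = (r_2 − r_1²) / (1 − r_1²)
r_1² = (-0.43)² = 0.1849
Numerator = 0.08 − 0.1849 = -0.1049; denominator = 1 − 0.1849 = 0.8151
φ_{22} = -0.1049 / 0.8151 = -0.129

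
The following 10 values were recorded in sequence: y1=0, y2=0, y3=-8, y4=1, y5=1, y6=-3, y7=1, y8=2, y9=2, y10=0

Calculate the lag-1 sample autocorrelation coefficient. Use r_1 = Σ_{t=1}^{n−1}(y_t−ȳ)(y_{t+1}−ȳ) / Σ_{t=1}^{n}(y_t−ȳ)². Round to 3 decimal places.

-0.106

Mean ȳ = (0 + 0 − 8 + 1 + 1 − 3 + 1 + 2 + 2 + 0)/10 = -0.4000
Numerator Σ_{t=1}^{9}(y_t−ȳ)(y_{t+1}−ȳ) = -8.7600
Denominator Σ(y_t−ȳ)² = 82.4000
r_1 = -8.7600 / 82.4000 = -0.106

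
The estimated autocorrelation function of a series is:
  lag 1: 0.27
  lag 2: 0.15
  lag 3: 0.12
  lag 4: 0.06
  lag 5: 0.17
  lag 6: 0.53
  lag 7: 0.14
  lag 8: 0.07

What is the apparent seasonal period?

The largest autocorrelation is r_6 = 0.53; the remaining lags stay at or below 0.27. The elevated value at lag 1 (0.27), dropping to 0.15 at lag 2, reflects decaying short-term dependence rather than seasonality.
The dominant spike at lag 6 indicates a seasonal period of 6.

6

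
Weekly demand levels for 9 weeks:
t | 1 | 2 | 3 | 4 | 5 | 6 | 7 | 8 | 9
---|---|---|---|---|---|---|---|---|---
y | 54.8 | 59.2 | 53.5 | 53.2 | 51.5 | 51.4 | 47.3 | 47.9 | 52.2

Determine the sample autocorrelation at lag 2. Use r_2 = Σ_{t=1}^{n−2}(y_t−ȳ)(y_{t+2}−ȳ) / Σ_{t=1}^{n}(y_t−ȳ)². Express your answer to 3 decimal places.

0.157

Mean ȳ = (54.8 + 59.2 + 53.5 + 53.2 + 51.5 + 51.4 + 47.3 + 47.9 + 52.2)/9 = 52.3333
Numerator Σ_{t=1}^{7}(y_t−ȳ)(y_{t+2}−ȳ) = 16.0511
Denominator Σ(y_t−ȳ)² = 101.9200
r_2 = 16.0511 / 101.9200 = 0.157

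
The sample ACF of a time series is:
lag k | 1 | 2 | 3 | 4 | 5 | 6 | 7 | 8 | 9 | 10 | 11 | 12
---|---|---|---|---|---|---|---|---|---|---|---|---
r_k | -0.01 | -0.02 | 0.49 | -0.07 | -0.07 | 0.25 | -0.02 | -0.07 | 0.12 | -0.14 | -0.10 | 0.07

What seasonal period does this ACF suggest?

3

The largest autocorrelation is r_3 = 0.49, with a weaker echo at lag 6 (0.25); the remaining lags stay at or below 0.12.
The dominant spike at lag 3 indicates a seasonal period of 3.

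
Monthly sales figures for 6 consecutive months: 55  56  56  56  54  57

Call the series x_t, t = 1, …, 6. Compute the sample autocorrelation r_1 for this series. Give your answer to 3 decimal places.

Mean x̄ = (55 + 56 + 56 + 56 + 54 + 57)/6 = 55.6667
Σ(x_t−x̄)(x_{t+1}−x̄) = (-0.2222) + (0.1111) + (0.1111) + (-0.5556) + (-2.2222) = -2.7778
Denominator Σ(x_t−x̄)² = 5.3333
r_1 = -2.7778 / 5.3333 = -0.521

-0.521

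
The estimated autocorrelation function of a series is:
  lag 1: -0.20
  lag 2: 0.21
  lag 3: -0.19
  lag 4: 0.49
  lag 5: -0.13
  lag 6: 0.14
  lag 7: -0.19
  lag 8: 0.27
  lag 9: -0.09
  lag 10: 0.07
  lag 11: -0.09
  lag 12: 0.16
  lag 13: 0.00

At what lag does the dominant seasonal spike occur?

4

The largest autocorrelation is r_4 = 0.49, with a weaker echo at lag 8 (0.27); the remaining lags stay at or below 0.21.
The dominant spike at lag 4 indicates a seasonal period of 4.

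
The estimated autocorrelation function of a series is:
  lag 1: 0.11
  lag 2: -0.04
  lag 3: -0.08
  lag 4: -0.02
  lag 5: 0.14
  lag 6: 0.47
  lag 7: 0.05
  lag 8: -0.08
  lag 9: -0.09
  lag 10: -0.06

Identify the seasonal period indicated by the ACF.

6

The largest autocorrelation is r_6 = 0.47; the remaining lags stay at or below 0.14.
The dominant spike at lag 6 indicates a seasonal period of 6.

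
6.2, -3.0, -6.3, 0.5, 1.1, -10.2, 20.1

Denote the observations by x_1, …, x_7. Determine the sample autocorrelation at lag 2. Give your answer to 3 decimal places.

-0.047

Mean x̄ = (6.2 − 3.0 − 6.3 + 0.5 + 1.1 − 10.2 + 20.1)/7 = 1.2000
Deviations from mean: 5.0000, -4.2000, -7.5000, -0.7000, -0.1000, -11.4000, 18.9000
Σ(x_t−x̄)(x_{t+2}−x̄) = (-37.5000) + (2.9400) + (0.7500) + (7.9800) + (-1.8900) = -27.7200
Denominator Σ(x_t−x̄)² = 586.5600
r_2 = -27.7200 / 586.5600 = -0.047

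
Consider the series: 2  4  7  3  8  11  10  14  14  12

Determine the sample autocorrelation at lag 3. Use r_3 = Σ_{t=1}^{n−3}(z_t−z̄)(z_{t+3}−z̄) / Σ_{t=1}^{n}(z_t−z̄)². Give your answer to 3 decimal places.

Mean z̄ = (2 + 4 + 7 + 3 + 8 + 11 + 10 + 14 + 14 + 12)/10 = 8.5000
Numerator Σ_{t=1}^{7}(z_t−z̄)(z_{t+3}−z̄) = 42.2500
Denominator Σ(z_t−z̄)² = 176.5000
r_3 = 42.2500 / 176.5000 = 0.239

0.239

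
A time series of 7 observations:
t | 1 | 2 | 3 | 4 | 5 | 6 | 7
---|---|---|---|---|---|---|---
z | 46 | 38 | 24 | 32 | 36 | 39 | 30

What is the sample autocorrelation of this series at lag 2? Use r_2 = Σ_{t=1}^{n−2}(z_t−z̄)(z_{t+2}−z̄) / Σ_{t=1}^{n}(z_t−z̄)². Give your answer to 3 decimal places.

Mean z̄ = (46 + 38 + 24 + 32 + 36 + 39 + 30)/7 = 35.0000
Σ(z_t−z̄)(z_{t+2}−z̄) = (-121.0000) + (-9.0000) + (-11.0000) + (-12.0000) + (-5.0000) = -158.0000
Denominator Σ(z_t−z̄)² = 302.0000
r_2 = -158.0000 / 302.0000 = -0.523

-0.523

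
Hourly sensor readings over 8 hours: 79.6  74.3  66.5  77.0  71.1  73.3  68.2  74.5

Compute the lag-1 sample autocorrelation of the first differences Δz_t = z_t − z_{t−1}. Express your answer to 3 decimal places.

-0.545

First differences Δz: -5.3, -7.8, 10.5, -5.9, 2.2, -5.1, 6.3
Mean of differences = -0.7286
Numerator Σ(Δz_t−Δz̄)(Δz_{t+1}−Δz̄) = -163.8151
Denominator Σ(Δz_t−Δz̄)² = 300.8143
r_1(Δz) = -163.8151 / 300.8143 = -0.545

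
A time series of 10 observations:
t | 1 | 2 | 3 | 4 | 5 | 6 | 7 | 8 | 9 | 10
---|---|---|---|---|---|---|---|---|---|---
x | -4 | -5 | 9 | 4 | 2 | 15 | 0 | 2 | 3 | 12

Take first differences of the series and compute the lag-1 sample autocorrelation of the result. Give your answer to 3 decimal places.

First differences Δx: -1, 14, -5, -2, 13, -15, 2, 1, 9
Mean of differences = 1.7778
Numerator Σ(Δx_t−Δx̄)(Δx_{t+1}−Δx̄) = -331.3827
Denominator Σ(Δx_t−Δx̄)² = 677.5556
r_1(Δx) = -331.3827 / 677.5556 = -0.489

-0.489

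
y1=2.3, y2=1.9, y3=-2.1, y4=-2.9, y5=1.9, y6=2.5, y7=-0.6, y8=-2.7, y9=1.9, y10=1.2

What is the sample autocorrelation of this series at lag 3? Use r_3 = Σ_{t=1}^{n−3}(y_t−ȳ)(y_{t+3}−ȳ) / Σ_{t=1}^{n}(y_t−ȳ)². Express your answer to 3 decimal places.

Mean ȳ = (2.3 + 1.9 − 2.1 − 2.9 + 1.9 + 2.5 − 0.6 − 2.7 + 1.9 + 1.2)/10 = 0.3400
Σ(y_t−ȳ)(y_{t+3}−ȳ) = (-6.3504) + (2.4336) + (-5.2704) + (3.0456) + (-4.7424) + (3.3696) + (-0.8084) = -8.3228
Denominator Σ(y_t−ȳ)² = 43.1240
r_3 = -8.3228 / 43.1240 = -0.193

-0.193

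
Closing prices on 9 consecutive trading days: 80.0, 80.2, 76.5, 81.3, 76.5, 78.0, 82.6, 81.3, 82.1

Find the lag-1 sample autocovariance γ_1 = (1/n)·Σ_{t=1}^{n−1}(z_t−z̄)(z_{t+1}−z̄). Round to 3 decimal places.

Mean z̄ = (80.0 + 80.2 + 76.5 + 81.3 + 76.5 + 78.0 + 82.6 + 81.3 + 82.1)/9 = 79.8333
Σ_{t=1}^{8}(z_t−z̄)(z_{t+1}−z̄) = -2.5178
γ_1 = -2.5178 / 9 = -0.280

-0.280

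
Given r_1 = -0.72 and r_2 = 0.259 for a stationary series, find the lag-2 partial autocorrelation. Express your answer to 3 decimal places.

-0.539

φ_{22} = (r_2 − r_1²) / (1 − r_1²)
r_1² = (-0.72)² = 0.5184
Numerator = 0.259 − 0.5184 = -0.2594; denominator = 1 − 0.5184 = 0.4816
φ_{22} = -0.2594 / 0.4816 = -0.539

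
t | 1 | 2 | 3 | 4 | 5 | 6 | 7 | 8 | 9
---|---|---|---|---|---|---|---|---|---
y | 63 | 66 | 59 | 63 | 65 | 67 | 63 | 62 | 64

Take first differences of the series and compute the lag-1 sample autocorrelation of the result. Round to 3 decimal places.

-0.413

First differences Δy: 3, -7, 4, 2, 2, -4, -1, 2
Mean of differences = 0.1250
Numerator Σ(Δy_t−Δȳ)(Δy_{t+1}−Δȳ) = -42.5156
Denominator Σ(Δy_t−Δȳ)² = 102.8750
r_1(Δy) = -42.5156 / 102.8750 = -0.413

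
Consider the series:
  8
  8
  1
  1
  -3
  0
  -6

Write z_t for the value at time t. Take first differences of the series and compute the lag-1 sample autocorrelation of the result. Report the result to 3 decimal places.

-0.700

First differences Δz: 0, -7, 0, -4, 3, -6
Mean of differences = -2.3333
Numerator Σ(Δz_t−Δz̄)(Δz_{t+1}−Δz̄) = -54.1111
Denominator Σ(Δz_t−Δz̄)² = 77.3333
r_1(Δz) = -54.1111 / 77.3333 = -0.700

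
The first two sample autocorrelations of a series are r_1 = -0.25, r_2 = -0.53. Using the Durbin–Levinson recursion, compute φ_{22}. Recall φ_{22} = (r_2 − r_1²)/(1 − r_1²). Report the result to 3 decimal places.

-0.632

φ_{22} = (r_2 − r_1²) / (1 − r_1²)
r_1² = (-0.25)² = 0.0625
Numerator = -0.53 − 0.0625 = -0.5925; denominator = 1 − 0.0625 = 0.9375
φ_{22} = -0.5925 / 0.9375 = -0.632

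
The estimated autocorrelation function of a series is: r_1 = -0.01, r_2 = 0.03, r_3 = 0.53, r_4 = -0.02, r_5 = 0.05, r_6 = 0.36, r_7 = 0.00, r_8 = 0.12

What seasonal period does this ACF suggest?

3

The largest autocorrelation is r_3 = 0.53, with a weaker echo at lag 6 (0.36); the remaining lags stay at or below 0.12.
The dominant spike at lag 3 indicates a seasonal period of 3.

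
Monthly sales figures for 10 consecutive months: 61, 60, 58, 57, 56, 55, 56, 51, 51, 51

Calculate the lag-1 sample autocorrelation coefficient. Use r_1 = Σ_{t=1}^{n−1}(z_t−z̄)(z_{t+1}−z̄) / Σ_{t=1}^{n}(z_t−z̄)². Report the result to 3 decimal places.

Mean z̄ = (61 + 60 + 58 + 57 + 56 + 55 + 56 + 51 + 51 + 51)/10 = 55.6000
Numerator Σ_{t=1}^{9}(z_t−z̄)(z_{t+1}−z̄) = 78.2400
Denominator Σ(z_t−z̄)² = 120.4000
r_1 = 78.2400 / 120.4000 = 0.650

0.650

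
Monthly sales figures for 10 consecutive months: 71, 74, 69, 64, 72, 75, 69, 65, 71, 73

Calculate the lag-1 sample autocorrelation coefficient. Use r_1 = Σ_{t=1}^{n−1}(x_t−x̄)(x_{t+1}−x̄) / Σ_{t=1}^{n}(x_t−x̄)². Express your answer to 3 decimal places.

Mean x̄ = (71 + 74 + 69 + 64 + 72 + 75 + 69 + 65 + 71 + 73)/10 = 70.3000
Numerator Σ_{t=1}^{9}(x_t−x̄)(x_{t+1}−x̄) = 2.2100
Denominator Σ(x_t−x̄)² = 118.1000
r_1 = 2.2100 / 118.1000 = 0.019

0.019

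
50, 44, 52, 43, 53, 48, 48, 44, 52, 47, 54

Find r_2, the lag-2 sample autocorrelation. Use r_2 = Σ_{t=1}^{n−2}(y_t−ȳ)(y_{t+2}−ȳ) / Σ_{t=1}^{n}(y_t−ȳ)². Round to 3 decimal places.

Mean ȳ = (50 + 44 + 52 + 43 + 53 + 48 + 48 + 44 + 52 + 47 + 54)/11 = 48.6364
Numerator Σ_{t=1}^{9}(y_t−ȳ)(y_{t+2}−ȳ) = 72.6446
Denominator Σ(y_t−ȳ)² = 150.5455
r_2 = 72.6446 / 150.5455 = 0.483

0.483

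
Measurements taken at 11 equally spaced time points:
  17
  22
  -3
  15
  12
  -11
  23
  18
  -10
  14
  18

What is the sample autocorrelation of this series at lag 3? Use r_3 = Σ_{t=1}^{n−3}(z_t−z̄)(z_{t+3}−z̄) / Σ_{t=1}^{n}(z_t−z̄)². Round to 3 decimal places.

0.613

Mean z̄ = (17 + 22 − 3 + 15 + 12 − 11 + 23 + 18 − 10 + 14 + 18)/11 = 10.4545
Numerator Σ_{t=1}^{8}(z_t−z̄)(z_{t+3}−z̄) = 945.1983
Denominator Σ(z_t−z̄)² = 1542.7273
r_3 = 945.1983 / 1542.7273 = 0.613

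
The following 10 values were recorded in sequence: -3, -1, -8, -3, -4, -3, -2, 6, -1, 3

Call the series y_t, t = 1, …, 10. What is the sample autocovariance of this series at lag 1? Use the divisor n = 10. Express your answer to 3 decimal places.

1.584

Mean ȳ = (-3 − 1 − 8 − 3 − 4 − 3 − 2 + 6 − 1 + 3)/10 = -1.6000
Σ_{t=1}^{9}(y_t−ȳ)(y_{t+1}−ȳ) = 15.8400
γ_1 = 15.8400 / 10 = 1.584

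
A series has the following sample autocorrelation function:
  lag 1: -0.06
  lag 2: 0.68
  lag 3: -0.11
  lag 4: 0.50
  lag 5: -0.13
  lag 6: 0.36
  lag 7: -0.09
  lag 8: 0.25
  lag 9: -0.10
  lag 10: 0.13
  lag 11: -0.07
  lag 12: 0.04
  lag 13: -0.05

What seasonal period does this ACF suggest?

The largest autocorrelation is r_2 = 0.68, with weaker echoes at lags 4 (0.50), 6 (0.36) and 8 (0.25); the remaining lags stay at or below 0.13.
The dominant spike at lag 2 indicates a seasonal period of 2.

2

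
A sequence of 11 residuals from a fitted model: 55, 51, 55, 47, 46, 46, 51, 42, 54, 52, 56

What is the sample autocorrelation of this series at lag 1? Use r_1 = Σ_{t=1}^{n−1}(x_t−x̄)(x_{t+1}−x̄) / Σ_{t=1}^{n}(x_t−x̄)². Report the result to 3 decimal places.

Mean x̄ = (55 + 51 + 55 + 47 + 46 + 46 + 51 + 42 + 54 + 52 + 56)/11 = 50.4545
Numerator Σ_{t=1}^{10}(x_t−x̄)(x_{t+1}−x̄) = 1.5207
Denominator Σ(x_t−x̄)² = 210.7273
r_1 = 1.5207 / 210.7273 = 0.007

0.007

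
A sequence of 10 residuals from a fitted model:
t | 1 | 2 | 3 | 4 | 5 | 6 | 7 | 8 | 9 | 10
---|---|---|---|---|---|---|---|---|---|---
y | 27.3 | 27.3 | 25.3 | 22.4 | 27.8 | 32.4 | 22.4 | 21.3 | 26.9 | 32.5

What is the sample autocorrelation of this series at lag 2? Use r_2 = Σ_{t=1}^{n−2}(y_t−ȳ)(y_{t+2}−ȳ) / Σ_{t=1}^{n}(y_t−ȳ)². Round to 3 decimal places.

Mean ȳ = (27.3 + 27.3 + 25.3 + 22.4 + 27.8 + 32.4 + 22.4 + 21.3 + 26.9 + 32.5)/10 = 26.5600
Numerator Σ_{t=1}^{8}(y_t−ȳ)(y_{t+2}−ȳ) = -98.4032
Denominator Σ(y_t−ȳ)² = 136.0040
r_2 = -98.4032 / 136.0040 = -0.724

-0.724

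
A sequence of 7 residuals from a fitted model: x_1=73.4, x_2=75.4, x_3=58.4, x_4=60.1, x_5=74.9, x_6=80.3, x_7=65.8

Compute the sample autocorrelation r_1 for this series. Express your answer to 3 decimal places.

0.069

Mean x̄ = (73.4 + 75.4 + 58.4 + 60.1 + 74.9 + 80.3 + 65.8)/7 = 69.7571
Numerator Σ_{t=1}^{6}(x_t−x̄)(x_{t+1}−x̄) = 28.9824
Denominator Σ(x_t−x̄)² = 420.6171
r_1 = 28.9824 / 420.6171 = 0.069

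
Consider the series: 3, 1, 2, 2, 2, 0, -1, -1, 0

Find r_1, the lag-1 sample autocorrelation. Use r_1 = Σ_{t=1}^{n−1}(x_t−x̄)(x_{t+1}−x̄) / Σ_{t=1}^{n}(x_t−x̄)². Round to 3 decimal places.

0.519

Mean x̄ = (3 + 1 + 2 + 2 + 2 + 0 − 1 − 1 + 0)/9 = 0.8889
Numerator Σ_{t=1}^{8}(x_t−x̄)(x_{t+1}−x̄) = 8.7654
Denominator Σ(x_t−x̄)² = 16.8889
r_1 = 8.7654 / 16.8889 = 0.519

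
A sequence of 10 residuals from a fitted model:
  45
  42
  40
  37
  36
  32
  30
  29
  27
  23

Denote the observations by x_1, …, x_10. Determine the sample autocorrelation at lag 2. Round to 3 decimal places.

0.403

Mean x̄ = (45 + 42 + 40 + 37 + 36 + 32 + 30 + 29 + 27 + 23)/10 = 34.1000
Numerator Σ_{t=1}^{8}(x_t−x̄)(x_{t+2}−x̄) = 180.9800
Denominator Σ(x_t−x̄)² = 448.9000
r_2 = 180.9800 / 448.9000 = 0.403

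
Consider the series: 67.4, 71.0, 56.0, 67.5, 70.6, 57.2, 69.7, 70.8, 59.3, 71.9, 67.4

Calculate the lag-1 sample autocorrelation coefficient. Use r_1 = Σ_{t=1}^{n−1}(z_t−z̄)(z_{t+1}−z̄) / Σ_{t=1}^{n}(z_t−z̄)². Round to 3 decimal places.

-0.492

Mean z̄ = (67.4 + 71.0 + 56.0 + 67.5 + 70.6 + 57.2 + 69.7 + 70.8 + 59.3 + 71.9 + 67.4)/11 = 66.2545
Numerator Σ_{t=1}^{10}(z_t−z̄)(z_{t+1}−z̄) = -169.8748
Denominator Σ(z_t−z̄)² = 345.4873
r_1 = -169.8748 / 345.4873 = -0.492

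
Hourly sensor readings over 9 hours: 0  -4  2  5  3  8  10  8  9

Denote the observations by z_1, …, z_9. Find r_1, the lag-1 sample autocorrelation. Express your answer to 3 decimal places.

0.604

Mean z̄ = (0 − 4 + 2 + 5 + 3 + 8 + 10 + 8 + 9)/9 = 4.5556
Numerator Σ_{t=1}^{8}(z_t−z̄)(z_{t+1}−z̄) = 106.4691
Denominator Σ(z_t−z̄)² = 176.2222
r_1 = 106.4691 / 176.2222 = 0.604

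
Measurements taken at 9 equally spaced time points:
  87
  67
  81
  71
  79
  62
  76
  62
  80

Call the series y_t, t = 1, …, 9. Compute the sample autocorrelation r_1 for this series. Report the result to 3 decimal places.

Mean ȳ = (87 + 67 + 81 + 71 + 79 + 62 + 76 + 62 + 80)/9 = 73.8889
Numerator Σ_{t=1}^{8}(y_t−ȳ)(y_{t+1}−ȳ) = -358.2346
Denominator Σ(y_t−ȳ)² = 628.8889
r_1 = -358.2346 / 628.8889 = -0.570

-0.570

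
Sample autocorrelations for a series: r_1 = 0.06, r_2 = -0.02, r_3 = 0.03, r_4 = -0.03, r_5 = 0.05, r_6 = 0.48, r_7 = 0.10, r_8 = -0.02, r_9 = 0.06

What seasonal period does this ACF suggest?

The largest autocorrelation is r_6 = 0.48; the remaining lags stay at or below 0.10.
The dominant spike at lag 6 indicates a seasonal period of 6.

6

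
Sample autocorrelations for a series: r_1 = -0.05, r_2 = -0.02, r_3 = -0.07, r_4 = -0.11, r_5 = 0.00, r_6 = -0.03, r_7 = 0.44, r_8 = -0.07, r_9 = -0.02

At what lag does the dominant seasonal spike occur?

The largest autocorrelation is r_7 = 0.44; the remaining lags stay at or below 0.00.
The dominant spike at lag 7 indicates a seasonal period of 7.

7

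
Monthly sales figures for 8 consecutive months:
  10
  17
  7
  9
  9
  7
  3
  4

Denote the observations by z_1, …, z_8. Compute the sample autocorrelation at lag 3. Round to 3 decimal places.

Mean z̄ = (10 + 17 + 7 + 9 + 9 + 7 + 3 + 4)/8 = 8.2500
Deviations from mean: 1.7500, 8.7500, -1.2500, 0.7500, 0.7500, -1.2500, -5.2500, -4.2500
Σ(z_t−z̄)(z_{t+3}−z̄) = (1.3125) + (6.5625) + (1.5625) + (-3.9375) + (-3.1875) = 2.3125
Denominator Σ(z_t−z̄)² = 129.5000
r_3 = 2.3125 / 129.5000 = 0.018

0.018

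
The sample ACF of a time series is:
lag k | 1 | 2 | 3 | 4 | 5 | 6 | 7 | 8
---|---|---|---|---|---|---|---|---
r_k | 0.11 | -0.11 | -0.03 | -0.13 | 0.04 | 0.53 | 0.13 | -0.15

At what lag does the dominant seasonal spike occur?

6

The largest autocorrelation is r_6 = 0.53; the remaining lags stay at or below 0.13.
The dominant spike at lag 6 indicates a seasonal period of 6.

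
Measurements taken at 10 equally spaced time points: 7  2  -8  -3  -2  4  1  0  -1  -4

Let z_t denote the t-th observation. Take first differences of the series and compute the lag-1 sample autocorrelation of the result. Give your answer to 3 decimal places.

First differences Δz: -5, -10, 5, 1, 6, -3, -1, -1, -3
Mean of differences = -1.2222
Numerator Σ(Δz_t−Δz̄)(Δz_{t+1}−Δz̄) = -5.1605
Denominator Σ(Δz_t−Δz̄)² = 193.5556
r_1(Δz) = -5.1605 / 193.5556 = -0.027

-0.027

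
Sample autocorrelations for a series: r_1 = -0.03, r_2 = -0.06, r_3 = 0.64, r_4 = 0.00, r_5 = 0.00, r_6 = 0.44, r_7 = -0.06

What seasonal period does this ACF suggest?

The largest autocorrelation is r_3 = 0.64, with a weaker echo at lag 6 (0.44); the remaining lags stay at or below 0.00.
The dominant spike at lag 3 indicates a seasonal period of 3.

3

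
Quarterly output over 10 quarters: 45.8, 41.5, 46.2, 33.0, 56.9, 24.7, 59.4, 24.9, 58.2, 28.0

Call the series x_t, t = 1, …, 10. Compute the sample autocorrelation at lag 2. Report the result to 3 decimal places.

0.778

Mean x̄ = (45.8 + 41.5 + 46.2 + 33.0 + 56.9 + 24.7 + 59.4 + 24.9 + 58.2 + 28.0)/10 = 41.8600
Numerator Σ_{t=1}^{8}(x_t−x̄)(x_{t+2}−x̄) = 1314.1048
Denominator Σ(x_t−x̄)² = 1688.0440
r_2 = 1314.1048 / 1688.0440 = 0.778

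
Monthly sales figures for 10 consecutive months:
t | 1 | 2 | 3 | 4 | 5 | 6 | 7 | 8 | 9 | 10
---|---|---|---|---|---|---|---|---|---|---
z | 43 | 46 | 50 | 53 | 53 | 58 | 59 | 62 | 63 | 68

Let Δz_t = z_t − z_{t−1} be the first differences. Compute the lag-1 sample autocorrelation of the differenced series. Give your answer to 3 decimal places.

-0.585

First differences Δz: 3, 4, 3, 0, 5, 1, 3, 1, 5
Mean of differences = 2.7778
Numerator Σ(Δz_t−Δz̄)(Δz_{t+1}−Δz̄) = -14.9383
Denominator Σ(Δz_t−Δz̄)² = 25.5556
r_1(Δz) = -14.9383 / 25.5556 = -0.585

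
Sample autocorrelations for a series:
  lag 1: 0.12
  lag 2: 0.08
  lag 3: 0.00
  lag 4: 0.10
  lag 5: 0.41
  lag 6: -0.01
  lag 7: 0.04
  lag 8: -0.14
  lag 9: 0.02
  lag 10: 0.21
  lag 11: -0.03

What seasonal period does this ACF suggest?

The largest autocorrelation is r_5 = 0.41, with a weaker echo at lag 10 (0.21); the remaining lags stay at or below 0.12.
The dominant spike at lag 5 indicates a seasonal period of 5.

5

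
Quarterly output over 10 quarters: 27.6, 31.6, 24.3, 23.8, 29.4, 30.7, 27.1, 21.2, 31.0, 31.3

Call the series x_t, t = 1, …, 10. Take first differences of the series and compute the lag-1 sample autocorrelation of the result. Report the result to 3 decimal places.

-0.242

First differences Δx: 4.0, -7.3, -0.5, 5.6, 1.3, -3.6, -5.9, 9.8, 0.3
Mean of differences = 0.4111
Numerator Σ(Δx_t−Δx̄)(Δx_{t+1}−Δx̄) = -59.3123
Denominator Σ(Δx_t−Δx̄)² = 244.9689
r_1(Δx) = -59.3123 / 244.9689 = -0.242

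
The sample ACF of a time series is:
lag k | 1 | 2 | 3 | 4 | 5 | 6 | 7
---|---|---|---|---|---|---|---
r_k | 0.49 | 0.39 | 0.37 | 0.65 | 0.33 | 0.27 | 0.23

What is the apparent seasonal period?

4

The largest autocorrelation is r_4 = 0.65; the remaining lags stay at or below 0.49. The elevated value at lag 1 (0.49), dropping to 0.39 at lag 2, reflects decaying short-term dependence rather than seasonality.
The dominant spike at lag 4 indicates a seasonal period of 4.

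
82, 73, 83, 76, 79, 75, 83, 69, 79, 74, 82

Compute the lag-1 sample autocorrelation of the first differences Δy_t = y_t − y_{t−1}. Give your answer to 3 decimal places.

First differences Δy: -9, 10, -7, 3, -4, 8, -14, 10, -5, 8
Mean of differences = 0.0000
Numerator Σ(Δy_t−Δȳ)(Δy_{t+1}−Δȳ) = -567.0000
Denominator Σ(Δy_t−Δȳ)² = 704.0000
r_1(Δy) = -567.0000 / 704.0000 = -0.805

-0.805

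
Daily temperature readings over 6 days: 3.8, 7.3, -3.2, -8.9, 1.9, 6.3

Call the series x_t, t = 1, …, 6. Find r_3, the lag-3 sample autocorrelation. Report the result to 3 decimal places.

Mean x̄ = (3.8 + 7.3 − 3.2 − 8.9 + 1.9 + 6.3)/6 = 1.2000
Deviations from mean: 2.6000, 6.1000, -4.4000, -10.1000, 0.7000, 5.1000
Σ(x_t−x̄)(x_{t+3}−x̄) = (-26.2600) + (4.2700) + (-22.4400) = -44.4300
Denominator Σ(x_t−x̄)² = 191.8400
r_3 = -44.4300 / 191.8400 = -0.232

-0.232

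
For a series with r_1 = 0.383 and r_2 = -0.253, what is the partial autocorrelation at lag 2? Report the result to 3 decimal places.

-0.468

φ_{22} = (r_2 − r_1²) / (1 − r_1²)
r_1² = (0.383)² = 0.146689
Numerator = -0.253 − 0.1467 = -0.3997; denominator = 1 − 0.1467 = 0.8533
φ_{22} = -0.3997 / 0.8533 = -0.468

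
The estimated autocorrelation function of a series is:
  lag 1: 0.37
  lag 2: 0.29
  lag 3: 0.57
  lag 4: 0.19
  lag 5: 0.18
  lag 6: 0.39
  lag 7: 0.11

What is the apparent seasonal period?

The largest autocorrelation is r_3 = 0.57, with a weaker echo at lag 6 (0.39); the remaining lags stay at or below 0.37. The elevated value at lag 1 (0.37), dropping to 0.29 at lag 2, reflects decaying short-term dependence rather than seasonality.
The dominant spike at lag 3 indicates a seasonal period of 3.

3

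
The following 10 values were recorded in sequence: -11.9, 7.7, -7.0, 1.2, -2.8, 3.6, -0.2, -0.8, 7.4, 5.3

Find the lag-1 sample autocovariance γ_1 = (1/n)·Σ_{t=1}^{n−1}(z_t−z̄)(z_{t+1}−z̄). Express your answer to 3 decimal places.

-13.697

Mean z̄ = (-11.9 + 7.7 − 7.0 + 1.2 − 2.8 + 3.6 − 0.2 − 0.8 + 7.4 + 5.3)/10 = 0.2500
Σ_{t=1}^{9}(z_t−z̄)(z_{t+1}−z̄) = -136.9675
γ_1 = -136.9675 / 10 = -13.697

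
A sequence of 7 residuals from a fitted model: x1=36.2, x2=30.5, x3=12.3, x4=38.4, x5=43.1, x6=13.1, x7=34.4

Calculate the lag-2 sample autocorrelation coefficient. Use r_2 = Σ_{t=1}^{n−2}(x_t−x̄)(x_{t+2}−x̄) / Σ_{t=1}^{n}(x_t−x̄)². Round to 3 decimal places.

Mean x̄ = (36.2 + 30.5 + 12.3 + 38.4 + 43.1 + 13.1 + 34.4)/7 = 29.7143
Deviations from mean: 6.4857, 0.7857, -17.4143, 8.6857, 13.3857, -16.6143, 4.6857
Σ(x_t−x̄)(x_{t+2}−x̄) = (-112.9441) + (6.8245) + (-233.1027) + (-144.3069) + (62.7216) = -420.8076
Denominator Σ(x_t−x̄)² = 898.5486
r_2 = -420.8076 / 898.5486 = -0.468

-0.468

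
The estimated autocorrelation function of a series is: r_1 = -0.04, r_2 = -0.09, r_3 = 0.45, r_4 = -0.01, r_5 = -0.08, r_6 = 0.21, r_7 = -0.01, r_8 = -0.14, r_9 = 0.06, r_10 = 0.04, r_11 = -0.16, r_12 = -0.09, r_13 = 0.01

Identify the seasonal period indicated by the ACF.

3

The largest autocorrelation is r_3 = 0.45, with a weaker echo at lag 6 (0.21); the remaining lags stay at or below 0.06.
The dominant spike at lag 3 indicates a seasonal period of 3.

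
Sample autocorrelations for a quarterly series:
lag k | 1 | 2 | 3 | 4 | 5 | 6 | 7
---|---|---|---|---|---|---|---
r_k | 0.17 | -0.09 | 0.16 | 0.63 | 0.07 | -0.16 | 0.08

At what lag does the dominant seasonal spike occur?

4

The largest autocorrelation is r_4 = 0.63; the remaining lags stay at or below 0.17.
The dominant spike at lag 4 indicates a seasonal period of 4.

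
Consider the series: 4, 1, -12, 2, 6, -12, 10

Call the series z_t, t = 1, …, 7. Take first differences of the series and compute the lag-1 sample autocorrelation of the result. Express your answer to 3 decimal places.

-0.456

First differences Δz: -3, -13, 14, 4, -18, 22
Mean of differences = 1.0000
Numerator Σ(Δz_t−Δz̄)(Δz_{t+1}−Δz̄) = -543.0000
Denominator Σ(Δz_t−Δz̄)² = 1192.0000
r_1(Δz) = -543.0000 / 1192.0000 = -0.456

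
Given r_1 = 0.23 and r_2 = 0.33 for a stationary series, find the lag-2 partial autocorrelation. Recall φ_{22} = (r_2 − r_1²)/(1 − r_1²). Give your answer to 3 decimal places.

φ_{22} = (r_2 − r_1²) / (1 − r_1²)
r_1² = (0.23)² = 0.0529
Numerator = 0.33 − 0.0529 = 0.2771; denominator = 1 − 0.0529 = 0.9471
φ_{22} = 0.2771 / 0.9471 = 0.293

0.293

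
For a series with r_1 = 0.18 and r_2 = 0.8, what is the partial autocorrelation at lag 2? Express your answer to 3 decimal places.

0.793

φ_{22} = (r_2 − r_1²) / (1 − r_1²)
r_1² = (0.18)² = 0.0324
Numerator = 0.8 − 0.0324 = 0.7676; denominator = 1 − 0.0324 = 0.9676
φ_{22} = 0.7676 / 0.9676 = 0.793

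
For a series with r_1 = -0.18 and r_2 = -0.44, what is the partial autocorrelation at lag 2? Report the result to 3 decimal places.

φ_{22} = (r_2 − r_1²) / (1 − r_1²)
r_1² = (-0.18)² = 0.0324
Numerator = -0.44 − 0.0324 = -0.4724; denominator = 1 − 0.0324 = 0.9676
φ_{22} = -0.4724 / 0.9676 = -0.488

-0.488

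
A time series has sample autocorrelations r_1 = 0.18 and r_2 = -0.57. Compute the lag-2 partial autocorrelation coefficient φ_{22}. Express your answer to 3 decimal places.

-0.623

φ_{22} = (r_2 − r_1²) / (1 − r_1²)
r_1² = (0.18)² = 0.0324
Numerator = -0.57 − 0.0324 = -0.6024; denominator = 1 − 0.0324 = 0.9676
φ_{22} = -0.6024 / 0.9676 = -0.623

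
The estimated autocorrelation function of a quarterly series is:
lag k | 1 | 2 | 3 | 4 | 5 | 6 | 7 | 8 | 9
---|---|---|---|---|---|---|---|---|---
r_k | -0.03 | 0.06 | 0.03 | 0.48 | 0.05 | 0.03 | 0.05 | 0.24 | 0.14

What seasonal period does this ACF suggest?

The largest autocorrelation is r_4 = 0.48, with a weaker echo at lag 8 (0.24); the remaining lags stay at or below 0.14.
The dominant spike at lag 4 indicates a seasonal period of 4.

4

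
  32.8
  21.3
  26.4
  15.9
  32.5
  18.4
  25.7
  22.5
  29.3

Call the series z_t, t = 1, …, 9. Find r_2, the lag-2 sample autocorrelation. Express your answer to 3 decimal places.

Mean z̄ = (32.8 + 21.3 + 26.4 + 15.9 + 32.5 + 18.4 + 25.7 + 22.5 + 29.3)/9 = 24.9778
Σ(z_t−z̄)(z_{t+2}−z̄) = (11.1249) + (33.3860) + (10.6983) + (59.7116) + (5.4327) + (16.2983) + (3.1216) = 139.7735
Denominator Σ(z_t−z̄)² = 284.3356
r_2 = 139.7735 / 284.3356 = 0.492

0.492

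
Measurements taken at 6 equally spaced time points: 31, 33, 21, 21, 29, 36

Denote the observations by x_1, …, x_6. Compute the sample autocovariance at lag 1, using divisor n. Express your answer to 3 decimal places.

5.625

Mean x̄ = (31 + 33 + 21 + 21 + 29 + 36)/6 = 28.5000
Σ_{t=1}^{5}(x_t−x̄)(x_{t+1}−x̄) = 33.7500
γ_1 = 33.7500 / 6 = 5.625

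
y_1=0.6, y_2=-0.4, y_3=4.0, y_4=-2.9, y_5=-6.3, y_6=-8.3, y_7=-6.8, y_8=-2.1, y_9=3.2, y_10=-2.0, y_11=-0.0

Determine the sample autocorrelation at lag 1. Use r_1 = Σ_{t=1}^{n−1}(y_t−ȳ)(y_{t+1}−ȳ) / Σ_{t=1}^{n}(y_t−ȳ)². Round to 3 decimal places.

Mean ȳ = (0.6 − 0.4 + 4.0 − 2.9 − 6.3 − 8.3 − 6.8 − 2.1 + 3.2 − 2.0 − 0.0)/11 = -1.9091
Numerator Σ_{t=1}^{10}(y_t−ȳ)(y_{t+1}−ȳ) = 69.8390
Denominator Σ(y_t−ȳ)² = 158.3091
r_1 = 69.8390 / 158.3091 = 0.441

0.441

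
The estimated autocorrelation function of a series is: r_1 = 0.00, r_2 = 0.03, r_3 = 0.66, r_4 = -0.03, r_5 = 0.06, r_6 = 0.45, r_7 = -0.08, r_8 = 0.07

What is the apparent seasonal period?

3

The largest autocorrelation is r_3 = 0.66, with a weaker echo at lag 6 (0.45); the remaining lags stay at or below 0.07.
The dominant spike at lag 3 indicates a seasonal period of 3.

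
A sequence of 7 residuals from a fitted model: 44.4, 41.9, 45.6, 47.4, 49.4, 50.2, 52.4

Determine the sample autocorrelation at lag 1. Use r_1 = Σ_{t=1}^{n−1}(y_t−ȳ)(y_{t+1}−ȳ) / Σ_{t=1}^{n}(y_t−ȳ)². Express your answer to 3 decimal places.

Mean ȳ = (44.4 + 41.9 + 45.6 + 47.4 + 49.4 + 50.2 + 52.4)/7 = 47.3286
Deviations from mean: -2.9286, -5.4286, -1.7286, 0.0714, 2.0714, 2.8714, 5.0714
Numerator Σ_{t=1}^{6}(y_t−ȳ)(y_{t+1}−ȳ) = 45.8163
Denominator Σ(y_t−ȳ)² = 79.2943
r_1 = 45.8163 / 79.2943 = 0.578

0.578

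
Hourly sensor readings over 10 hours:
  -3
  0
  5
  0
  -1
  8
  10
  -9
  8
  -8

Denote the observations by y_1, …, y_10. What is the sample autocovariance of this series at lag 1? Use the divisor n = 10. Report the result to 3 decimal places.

-17.600

Mean ȳ = (-3 + 0 + 5 + 0 − 1 + 8 + 10 − 9 + 8 − 8)/10 = 1.0000
Σ_{t=1}^{9}(y_t−ȳ)(y_{t+1}−ȳ) = -176.0000
γ_1 = -176.0000 / 10 = -17.600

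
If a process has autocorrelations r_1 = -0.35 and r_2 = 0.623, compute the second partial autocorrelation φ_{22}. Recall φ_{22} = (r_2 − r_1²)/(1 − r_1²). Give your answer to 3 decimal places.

φ_{22} = (r_2 − r_1²) / (1 − r_1²)
r_1² = (-0.35)² = 0.1225
Numerator = 0.623 − 0.1225 = 0.5005; denominator = 1 − 0.1225 = 0.8775
φ_{22} = 0.5005 / 0.8775 = 0.570

0.570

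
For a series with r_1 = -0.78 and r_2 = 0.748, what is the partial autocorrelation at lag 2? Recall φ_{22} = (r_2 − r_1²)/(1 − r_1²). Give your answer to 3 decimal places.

0.356

φ_{22} = (r_2 − r_1²) / (1 − r_1²)
r_1² = (-0.78)² = 0.6084
Numerator = 0.748 − 0.6084 = 0.1396; denominator = 1 − 0.6084 = 0.3916
φ_{22} = 0.1396 / 0.3916 = 0.356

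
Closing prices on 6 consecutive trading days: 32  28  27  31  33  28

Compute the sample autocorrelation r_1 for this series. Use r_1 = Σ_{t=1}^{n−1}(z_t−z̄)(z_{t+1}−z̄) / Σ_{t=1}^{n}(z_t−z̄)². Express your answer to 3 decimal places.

-0.136

Mean z̄ = (32 + 28 + 27 + 31 + 33 + 28)/6 = 29.8333
Deviations from mean: 2.1667, -1.8333, -2.8333, 1.1667, 3.1667, -1.8333
Numerator Σ_{t=1}^{5}(z_t−z̄)(z_{t+1}−z̄) = -4.1944
Denominator Σ(z_t−z̄)² = 30.8333
r_1 = -4.1944 / 30.8333 = -0.136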